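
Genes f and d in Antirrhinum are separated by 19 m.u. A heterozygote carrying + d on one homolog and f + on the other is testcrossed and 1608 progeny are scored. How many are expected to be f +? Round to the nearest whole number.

A map distance of 19 m.u. corresponds to a recombination frequency of 0.190.
The F1 is + d / f +, so f + is a parental gamete class with expected frequency (1 − r)/2 = 0.810/2 = 0.4050.
Expected number = 0.4050 × 1608 = 651.24 ≈ 651.

651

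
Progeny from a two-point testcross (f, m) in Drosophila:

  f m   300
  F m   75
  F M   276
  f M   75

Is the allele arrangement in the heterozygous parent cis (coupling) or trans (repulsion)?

cis

The two most frequent classes are F M (276) and f m (300); these are the parental (non-recombinant) types.
So the F1 carried F M on one chromosome and f m on the other — the recessive alleles are on the same chromosome (cis / coupling).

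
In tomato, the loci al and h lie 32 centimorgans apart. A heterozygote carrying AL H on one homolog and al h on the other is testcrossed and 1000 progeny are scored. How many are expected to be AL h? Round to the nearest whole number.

A map distance of 32 centimorgans corresponds to a recombination frequency of 0.320.
The F1 is AL H / al h, so AL h is a recombinant gamete class with expected frequency r/2 = 0.320/2 = 0.1600.
Expected number = 0.1600 × 1000 = 160.00 ≈ 160.

160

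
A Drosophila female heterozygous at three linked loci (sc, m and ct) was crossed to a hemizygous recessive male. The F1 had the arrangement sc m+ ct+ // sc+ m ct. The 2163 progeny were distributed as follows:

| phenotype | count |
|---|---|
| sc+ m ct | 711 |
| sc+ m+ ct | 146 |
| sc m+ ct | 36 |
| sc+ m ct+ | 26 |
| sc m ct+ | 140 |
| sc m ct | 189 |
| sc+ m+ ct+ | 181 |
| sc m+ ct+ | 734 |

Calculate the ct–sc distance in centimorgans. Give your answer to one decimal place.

The two rarest classes, sc m+ ct and sc+ m ct+, are the double crossovers. Comparing them with the parentals, only the ct allele has switched, so ct is the middle locus and the order is sc – ct – m.
Crossovers in the sc–ct interval produce the single-crossover classes sc+ m+ ct+ and sc m ct (181 + 189 = 370) plus the double crossovers (62).
RF(sc–ct) = (370 + 62) / 2163 = 432/2163 = 0.1997 → 20.0 centimorgans.

20.0 centimorgans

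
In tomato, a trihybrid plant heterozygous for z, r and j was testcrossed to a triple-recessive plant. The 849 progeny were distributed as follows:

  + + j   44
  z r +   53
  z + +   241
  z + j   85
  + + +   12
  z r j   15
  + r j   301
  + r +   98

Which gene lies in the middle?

z

The two most frequent reciprocal classes, + r j and z + +, are the parental types, so the F1 was + r j / z + +.
The two rarest classes, z r j and + + +, are the double crossovers. Comparing them with the parentals, only the z allele has switched, so z is the middle locus and the order is j – z – r.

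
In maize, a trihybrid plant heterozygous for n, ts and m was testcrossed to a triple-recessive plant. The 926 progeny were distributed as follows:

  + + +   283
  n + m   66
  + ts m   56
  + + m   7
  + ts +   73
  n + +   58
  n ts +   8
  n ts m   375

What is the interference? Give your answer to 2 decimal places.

The two most frequent reciprocal classes, + + + and n ts m, are the parental types, so the F1 was + + + / n ts m.
The two rarest classes, + + m and n ts +, are the double crossovers. Comparing them with the parentals, only the m allele has switched, so m is the middle locus and the order is n – m – ts.
n–m: (114 + 15)/926 = 0.1393; m–ts: (139 + 15)/926 = 0.1663.
Expected DCO frequency = 0.1393 × 0.1663 ≈ 0.02317; observed = 15/926 ≈ 0.01620.
Coefficient of coincidence = 0.01620/0.02317 ≈ 0.70; interference = 1 − 0.70 = 0.30.

0.30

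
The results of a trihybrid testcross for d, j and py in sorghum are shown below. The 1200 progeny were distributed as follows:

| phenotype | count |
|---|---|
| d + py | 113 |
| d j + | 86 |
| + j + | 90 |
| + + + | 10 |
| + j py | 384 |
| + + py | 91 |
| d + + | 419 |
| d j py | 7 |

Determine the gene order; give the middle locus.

d

The two most frequent reciprocal classes, + j py and d + +, are the parental types, so the F1 was + j py / d + +.
The two rarest classes, d j py and + + +, are the double crossovers. Comparing them with the parentals, only the d allele has switched, so d is the middle locus and the order is j – d – py.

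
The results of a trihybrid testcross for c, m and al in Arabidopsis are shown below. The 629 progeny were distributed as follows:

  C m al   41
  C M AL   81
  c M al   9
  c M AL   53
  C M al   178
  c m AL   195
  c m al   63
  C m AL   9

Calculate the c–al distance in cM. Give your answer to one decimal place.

25.8 cM

The two most frequent reciprocal classes, C M al and c m AL, are the parental types, so the F1 was C M al / c m AL.
The two rarest classes, c M al and C m AL, are the double crossovers. Comparing them with the parentals, only the c allele has switched, so c is the middle locus and the order is al – c – m.
Crossovers in the al–c interval produce the single-crossover classes C M AL and c m al (81 + 63 = 144) plus the double crossovers (18).
RF(al–c) = (144 + 18) / 629 = 162/629 = 0.2576 → 25.8 cM.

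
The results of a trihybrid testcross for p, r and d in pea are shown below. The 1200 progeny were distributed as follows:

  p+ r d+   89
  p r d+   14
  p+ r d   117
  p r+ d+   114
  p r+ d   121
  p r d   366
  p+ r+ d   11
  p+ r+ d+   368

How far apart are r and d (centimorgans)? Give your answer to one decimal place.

The two most frequent reciprocal classes, p r d and p+ r+ d+, are the parental types, so the F1 was p r d / p+ r+ d+.
The two rarest classes, p r d+ and p+ r+ d, are the double crossovers. Comparing them with the parentals, only the d allele has switched, so d is the middle locus and the order is r – d – p.
Crossovers in the r–d interval produce the single-crossover classes p r+ d and p+ r d+ (121 + 89 = 210) plus the double crossovers (25).
RF(r–d) = (210 + 25) / 1200 = 235/1200 = 0.1958 → 19.6 centimorgans.

19.6 centimorgans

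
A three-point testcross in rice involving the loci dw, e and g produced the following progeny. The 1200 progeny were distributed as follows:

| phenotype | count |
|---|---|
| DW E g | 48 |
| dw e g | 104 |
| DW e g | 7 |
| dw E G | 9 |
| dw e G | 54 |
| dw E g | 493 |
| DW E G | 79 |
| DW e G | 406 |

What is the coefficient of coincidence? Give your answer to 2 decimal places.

0.82

The two most frequent reciprocal classes, dw E g and DW e G, are the parental types, so the F1 was dw E g / DW e G.
The two rarest classes, dw E G and DW e g, are the double crossovers. Comparing them with the parentals, only the g allele has switched, so g is the middle locus and the order is dw – g – e.
dw–g: (102 + 16)/1200 = 0.0983; g–e: (183 + 16)/1200 = 0.1658.
Expected DCO frequency = 0.0983 × 0.1658 ≈ 0.01630; observed = 16/1200 ≈ 0.01333.
Coefficient of coincidence = 0.01333/0.01630 ≈ 0.82.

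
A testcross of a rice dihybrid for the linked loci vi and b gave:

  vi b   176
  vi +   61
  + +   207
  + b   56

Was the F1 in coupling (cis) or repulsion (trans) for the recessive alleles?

cis

The two most frequent classes are + + (207) and vi b (176); these are the parental (non-recombinant) types.
So the F1 carried + + on one chromosome and vi b on the other — the recessive alleles are on the same chromosome (cis / coupling).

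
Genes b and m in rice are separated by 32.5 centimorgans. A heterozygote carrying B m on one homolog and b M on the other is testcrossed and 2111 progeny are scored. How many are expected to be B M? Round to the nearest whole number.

343

A map distance of 32.5 centimorgans corresponds to a recombination frequency of 0.325.
The F1 is B m / b M, so B M is a recombinant gamete class with expected frequency r/2 = 0.325/2 = 0.1625.
Expected number = 0.1625 × 2111 = 343.04 ≈ 343.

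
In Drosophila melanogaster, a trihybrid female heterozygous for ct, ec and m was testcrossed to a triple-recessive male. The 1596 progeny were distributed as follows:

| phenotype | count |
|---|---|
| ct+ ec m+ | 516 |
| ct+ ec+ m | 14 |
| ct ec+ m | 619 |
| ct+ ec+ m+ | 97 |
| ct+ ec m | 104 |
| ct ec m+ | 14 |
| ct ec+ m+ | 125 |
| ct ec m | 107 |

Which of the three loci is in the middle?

The two most frequent reciprocal classes, ct+ ec m+ and ct ec+ m, are the parental types, so the F1 was ct+ ec m+ / ct ec+ m.
The two rarest classes, ct ec m+ and ct+ ec+ m, are the double crossovers. Comparing them with the parentals, only the ct allele has switched, so ct is the middle locus and the order is ec – ct – m.

ct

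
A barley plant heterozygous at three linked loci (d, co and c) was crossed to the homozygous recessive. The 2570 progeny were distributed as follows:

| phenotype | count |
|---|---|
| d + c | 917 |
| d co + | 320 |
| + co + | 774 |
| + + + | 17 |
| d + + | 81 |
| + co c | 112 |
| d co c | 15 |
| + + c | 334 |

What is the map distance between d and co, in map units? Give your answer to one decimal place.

The two most frequent reciprocal classes, d + c and + co +, are the parental types, so the F1 was d + c / + co +.
The two rarest classes, d co c and + + +, are the double crossovers. Comparing them with the parentals, only the co allele has switched, so co is the middle locus and the order is d – co – c.
Crossovers in the d–co interval produce the single-crossover classes + + c and d co + (334 + 320 = 654) plus the double crossovers (32).
RF(d–co) = (654 + 32) / 2570 = 686/2570 = 0.2669 → 26.7 map units.

26.7 map units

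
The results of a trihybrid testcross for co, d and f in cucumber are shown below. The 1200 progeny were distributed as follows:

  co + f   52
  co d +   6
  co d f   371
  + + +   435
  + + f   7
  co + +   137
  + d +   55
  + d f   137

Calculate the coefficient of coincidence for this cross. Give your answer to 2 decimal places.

0.45

The two most frequent reciprocal classes, co d f and + + +, are the parental types, so the F1 was co d f / + + +.
The two rarest classes, co d + and + + f, are the double crossovers. Comparing them with the parentals, only the f allele has switched, so f is the middle locus and the order is co – f – d.
co–f: (274 + 13)/1200 = 0.2392; f–d: (107 + 13)/1200 = 0.1000.
Expected DCO frequency = 0.2392 × 0.1000 ≈ 0.02392; observed = 13/1200 ≈ 0.01083.
Coefficient of coincidence = 0.01083/0.02392 ≈ 0.45.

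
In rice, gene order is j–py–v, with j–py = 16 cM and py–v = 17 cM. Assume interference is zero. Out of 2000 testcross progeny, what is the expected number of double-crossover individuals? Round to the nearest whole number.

Map distances give recombination frequencies of 0.160 and 0.170 for the two intervals.
With no interference, expected double-crossover frequency = 0.160 × 0.170 = 0.02720.
Expected number = 0.02720 × 2000 = 54.40 ≈ 54.

54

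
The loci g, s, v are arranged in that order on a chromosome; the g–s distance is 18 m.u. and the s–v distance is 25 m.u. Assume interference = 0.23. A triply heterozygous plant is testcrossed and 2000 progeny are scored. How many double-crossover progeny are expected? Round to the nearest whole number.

69

Map distances give recombination frequencies of 0.180 and 0.250 for the two intervals.
With interference 0.23 (so coincidence = 0.77), expected double-crossover frequency = 0.180 × 0.250 × 0.77 = 0.03465.
Expected number = 0.03465 × 2000 = 69.30 ≈ 69.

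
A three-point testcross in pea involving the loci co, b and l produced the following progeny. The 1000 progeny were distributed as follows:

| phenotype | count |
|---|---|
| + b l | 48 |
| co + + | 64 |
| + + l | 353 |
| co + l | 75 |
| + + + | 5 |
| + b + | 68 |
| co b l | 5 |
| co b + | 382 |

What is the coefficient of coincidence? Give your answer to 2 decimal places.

0.54

The two most frequent reciprocal classes, + + l and co b +, are the parental types, so the F1 was + + l / co b +.
The two rarest classes, + + + and co b l, are the double crossovers. Comparing them with the parentals, only the l allele has switched, so l is the middle locus and the order is co – l – b.
co–l: (143 + 10)/1000 = 0.1530; l–b: (112 + 10)/1000 = 0.1220.
Expected DCO frequency = 0.1530 × 0.1220 ≈ 0.01867; observed = 10/1000 ≈ 0.01000.
Coefficient of coincidence = 0.01000/0.01867 ≈ 0.54.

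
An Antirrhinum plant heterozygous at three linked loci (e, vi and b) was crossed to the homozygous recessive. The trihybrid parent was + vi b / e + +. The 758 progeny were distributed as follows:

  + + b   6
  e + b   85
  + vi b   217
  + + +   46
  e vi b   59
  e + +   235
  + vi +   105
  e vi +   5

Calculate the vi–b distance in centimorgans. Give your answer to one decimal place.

26.5 centimorgans

The two rarest classes, + + b and e vi +, are the double crossovers. Comparing them with the parentals, only the vi allele has switched, so vi is the middle locus and the order is e – vi – b.
Crossovers in the vi–b interval produce the single-crossover classes + vi + and e + b (105 + 85 = 190) plus the double crossovers (11).
RF(vi–b) = (190 + 11) / 758 = 201/758 = 0.2652 → 26.5 centimorgans.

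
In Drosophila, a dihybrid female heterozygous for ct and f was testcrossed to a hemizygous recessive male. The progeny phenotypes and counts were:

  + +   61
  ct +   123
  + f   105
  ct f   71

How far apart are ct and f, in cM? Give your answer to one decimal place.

36.7 cM

The two most frequent classes, + f (105) and ct + (123), are the parental types, so the F1 was + f / ct +.
The recombinant classes are + + and ct f: 61 + 71 = 132.
Recombination frequency = 132/360 = 0.3667 ≈ 36.7%, i.e. 36.7 cM.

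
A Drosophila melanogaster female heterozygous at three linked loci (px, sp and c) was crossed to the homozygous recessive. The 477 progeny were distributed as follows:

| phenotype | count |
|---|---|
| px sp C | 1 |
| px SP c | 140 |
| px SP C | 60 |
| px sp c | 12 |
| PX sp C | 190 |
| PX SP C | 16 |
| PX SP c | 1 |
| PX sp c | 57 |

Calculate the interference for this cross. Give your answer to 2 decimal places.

0.73

The two most frequent reciprocal classes, PX sp C and px SP c, are the parental types, so the F1 was PX sp C / px SP c.
The two rarest classes, px sp C and PX SP c, are the double crossovers. Comparing them with the parentals, only the px allele has switched, so px is the middle locus and the order is c – px – sp.
c–px: (117 + 2)/477 = 0.2495; px–sp: (28 + 2)/477 = 0.0629.
Expected DCO frequency = 0.2495 × 0.0629 ≈ 0.01569; observed = 2/477 ≈ 0.00419.
Coefficient of coincidence = 0.00419/0.01569 ≈ 0.27; interference = 1 − 0.27 = 0.73.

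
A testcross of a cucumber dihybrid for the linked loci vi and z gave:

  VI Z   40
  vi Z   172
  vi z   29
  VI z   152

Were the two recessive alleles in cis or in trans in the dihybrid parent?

trans

The two most frequent classes are VI z (152) and vi Z (172); these are the parental (non-recombinant) types.
So the F1 carried VI z on one chromosome and vi Z on the other — the recessive alleles are on opposite chromosomes (trans / repulsion).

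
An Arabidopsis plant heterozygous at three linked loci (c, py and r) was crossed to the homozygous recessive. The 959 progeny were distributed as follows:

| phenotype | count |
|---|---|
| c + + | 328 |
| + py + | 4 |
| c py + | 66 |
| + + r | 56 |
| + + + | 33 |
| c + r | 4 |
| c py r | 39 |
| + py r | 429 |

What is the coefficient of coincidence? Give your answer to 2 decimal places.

The two most frequent reciprocal classes, c + + and + py r, are the parental types, so the F1 was c + + / + py r.
The two rarest classes, c + r and + py +, are the double crossovers. Comparing them with the parentals, only the r allele has switched, so r is the middle locus and the order is c – r – py.
c–r: (72 + 8)/959 = 0.0834; r–py: (122 + 8)/959 = 0.1356.
Expected DCO frequency = 0.0834 × 0.1356 ≈ 0.01131; observed = 8/959 ≈ 0.00834.
Coefficient of coincidence = 0.00834/0.01131 ≈ 0.74.

0.74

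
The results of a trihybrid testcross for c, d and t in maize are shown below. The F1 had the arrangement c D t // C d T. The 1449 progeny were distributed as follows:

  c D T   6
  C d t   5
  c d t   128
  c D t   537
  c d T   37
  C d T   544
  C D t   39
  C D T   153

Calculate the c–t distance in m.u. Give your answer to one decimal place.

The two rarest classes, c D T and C d t, are the double crossovers. Comparing them with the parentals, only the t allele has switched, so t is the middle locus and the order is d – t – c.
Crossovers in the t–c interval produce the single-crossover classes C D t and c d T (39 + 37 = 76) plus the double crossovers (11).
RF(t–c) = (76 + 11) / 1449 = 87/1449 = 0.0600 → 6.0 m.u.

6.0 m.u.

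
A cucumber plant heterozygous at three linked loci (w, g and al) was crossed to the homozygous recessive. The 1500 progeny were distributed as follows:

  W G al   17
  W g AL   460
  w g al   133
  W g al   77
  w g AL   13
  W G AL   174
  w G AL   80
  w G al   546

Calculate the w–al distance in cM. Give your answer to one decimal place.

The two most frequent reciprocal classes, w G al and W g AL, are the parental types, so the F1 was w G al / W g AL.
The two rarest classes, W G al and w g AL, are the double crossovers. Comparing them with the parentals, only the w allele has switched, so w is the middle locus and the order is g – w – al.
Crossovers in the w–al interval produce the single-crossover classes w G AL and W g al (80 + 77 = 157) plus the double crossovers (30).
RF(w–al) = (157 + 30) / 1500 = 187/1500 = 0.1247 → 12.5 cM.

12.5 cM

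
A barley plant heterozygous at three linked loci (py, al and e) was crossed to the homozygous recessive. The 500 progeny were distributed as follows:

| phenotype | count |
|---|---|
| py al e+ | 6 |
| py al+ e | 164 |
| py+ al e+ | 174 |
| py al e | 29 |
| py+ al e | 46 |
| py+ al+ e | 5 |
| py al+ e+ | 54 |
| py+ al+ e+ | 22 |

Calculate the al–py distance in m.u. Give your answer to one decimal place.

The two most frequent reciprocal classes, py+ al e+ and py al+ e, are the parental types, so the F1 was py+ al e+ / py al+ e.
The two rarest classes, py al e+ and py+ al+ e, are the double crossovers. Comparing them with the parentals, only the py allele has switched, so py is the middle locus and the order is e – py – al.
Crossovers in the py–al interval produce the single-crossover classes py+ al+ e+ and py al e (22 + 29 = 51) plus the double crossovers (11).
RF(py–al) = (51 + 11) / 500 = 62/500 = 0.1240 → 12.4 m.u.

12.4 m.u.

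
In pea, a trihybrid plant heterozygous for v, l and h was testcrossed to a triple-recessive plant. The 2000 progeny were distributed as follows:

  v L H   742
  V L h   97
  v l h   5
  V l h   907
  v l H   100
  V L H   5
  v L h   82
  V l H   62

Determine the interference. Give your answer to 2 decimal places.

0.37

The two most frequent reciprocal classes, v L H and V l h, are the parental types, so the F1 was v L H / V l h.
The two rarest classes, V L H and v l h, are the double crossovers. Comparing them with the parentals, only the v allele has switched, so v is the middle locus and the order is l – v – h.
l–v: (197 + 10)/2000 = 0.1035; v–h: (144 + 10)/2000 = 0.0770.
Expected DCO frequency = 0.1035 × 0.0770 ≈ 0.00797; observed = 10/2000 ≈ 0.00500.
Coefficient of coincidence = 0.00500/0.00797 ≈ 0.63; interference = 1 − 0.63 = 0.37.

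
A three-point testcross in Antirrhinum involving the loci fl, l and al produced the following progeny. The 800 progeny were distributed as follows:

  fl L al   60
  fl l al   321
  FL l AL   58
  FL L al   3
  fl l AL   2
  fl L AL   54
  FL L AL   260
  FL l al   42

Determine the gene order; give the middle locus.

The two most frequent reciprocal classes, fl l al and FL L AL, are the parental types, so the F1 was fl l al / FL L AL.
The two rarest classes, fl l AL and FL L al, are the double crossovers. Comparing them with the parentals, only the al allele has switched, so al is the middle locus and the order is l – al – fl.

al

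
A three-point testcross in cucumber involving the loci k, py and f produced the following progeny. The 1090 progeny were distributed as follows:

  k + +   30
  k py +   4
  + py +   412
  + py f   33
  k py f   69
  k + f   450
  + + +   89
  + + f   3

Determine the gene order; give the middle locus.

The two most frequent reciprocal classes, + py + and k + f, are the parental types, so the F1 was + py + / k + f.
The two rarest classes, k py + and + + f, are the double crossovers. Comparing them with the parentals, only the k allele has switched, so k is the middle locus and the order is f – k – py.

k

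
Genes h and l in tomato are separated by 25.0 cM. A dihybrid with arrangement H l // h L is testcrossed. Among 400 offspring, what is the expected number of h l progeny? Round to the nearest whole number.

A map distance of 25.0 cM corresponds to a recombination frequency of 0.250.
The F1 is H l / h L, so h l is a recombinant gamete class with expected frequency r/2 = 0.250/2 = 0.1250.
Expected number = 0.1250 × 400 = 50.00 ≈ 50.

50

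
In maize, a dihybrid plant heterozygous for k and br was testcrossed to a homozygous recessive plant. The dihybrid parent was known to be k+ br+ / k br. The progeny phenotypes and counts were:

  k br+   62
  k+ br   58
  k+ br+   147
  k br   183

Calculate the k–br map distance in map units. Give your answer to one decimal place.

26.7 map units

The recombinant classes are k+ br and k br+: 58 + 62 = 120.
Recombination frequency = 120/450 = 0.2667 ≈ 26.7%, i.e. 26.7 map units.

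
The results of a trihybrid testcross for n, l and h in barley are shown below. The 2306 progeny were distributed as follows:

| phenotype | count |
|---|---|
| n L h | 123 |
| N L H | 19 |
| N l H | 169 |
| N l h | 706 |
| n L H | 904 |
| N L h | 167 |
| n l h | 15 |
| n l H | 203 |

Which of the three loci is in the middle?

n

The two most frequent reciprocal classes, N l h and n L H, are the parental types, so the F1 was N l h / n L H.
The two rarest classes, n l h and N L H, are the double crossovers. Comparing them with the parentals, only the n allele has switched, so n is the middle locus and the order is h – n – l.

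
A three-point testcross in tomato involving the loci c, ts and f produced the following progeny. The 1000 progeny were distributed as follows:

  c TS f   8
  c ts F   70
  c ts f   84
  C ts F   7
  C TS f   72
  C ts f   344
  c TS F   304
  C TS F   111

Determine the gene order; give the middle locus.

The two most frequent reciprocal classes, C ts f and c TS F, are the parental types, so the F1 was C ts f / c TS F.
The two rarest classes, C ts F and c TS f, are the double crossovers. Comparing them with the parentals, only the f allele has switched, so f is the middle locus and the order is c – f – ts.

f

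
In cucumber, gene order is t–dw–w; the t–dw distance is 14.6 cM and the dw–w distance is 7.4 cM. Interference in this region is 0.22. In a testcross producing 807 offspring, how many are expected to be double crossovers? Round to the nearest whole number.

Map distances give recombination frequencies of 0.146 and 0.074 for the two intervals.
With interference 0.22 (so coincidence = 0.78), expected double-crossover frequency = 0.146 × 0.074 × 0.78 = 0.00843.
Expected number = 0.00843 × 807 = 6.80 ≈ 7.

7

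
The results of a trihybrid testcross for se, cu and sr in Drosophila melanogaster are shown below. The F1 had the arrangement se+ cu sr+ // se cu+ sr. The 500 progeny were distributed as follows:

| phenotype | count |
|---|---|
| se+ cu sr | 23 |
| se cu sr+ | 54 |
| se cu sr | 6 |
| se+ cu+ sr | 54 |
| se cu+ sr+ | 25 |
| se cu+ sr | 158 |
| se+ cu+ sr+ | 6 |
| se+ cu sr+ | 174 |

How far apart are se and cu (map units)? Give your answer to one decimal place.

24.0 map units

The two rarest classes, se+ cu+ sr+ and se cu sr, are the double crossovers. Comparing them with the parentals, only the cu allele has switched, so cu is the middle locus and the order is se – cu – sr.
Crossovers in the se–cu interval produce the single-crossover classes se cu sr+ and se+ cu+ sr (54 + 54 = 108) plus the double crossovers (12).
RF(se–cu) = (108 + 12) / 500 = 120/500 = 0.2400 → 24.0 map units.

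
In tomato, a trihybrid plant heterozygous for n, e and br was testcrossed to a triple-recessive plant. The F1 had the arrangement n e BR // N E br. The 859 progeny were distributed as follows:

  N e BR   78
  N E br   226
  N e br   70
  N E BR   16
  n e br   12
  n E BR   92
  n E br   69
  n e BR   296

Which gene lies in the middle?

The two rarest classes, n e br and N E BR, are the double crossovers. Comparing them with the parentals, only the br allele has switched, so br is the middle locus and the order is e – br – n.

br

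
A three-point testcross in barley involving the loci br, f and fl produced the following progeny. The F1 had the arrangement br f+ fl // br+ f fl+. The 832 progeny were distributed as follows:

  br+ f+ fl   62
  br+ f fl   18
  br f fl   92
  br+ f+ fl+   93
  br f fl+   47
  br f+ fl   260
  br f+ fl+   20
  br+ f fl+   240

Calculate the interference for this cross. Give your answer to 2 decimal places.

The two rarest classes, br f+ fl+ and br+ f fl, are the double crossovers. Comparing them with the parentals, only the fl allele has switched, so fl is the middle locus and the order is f – fl – br.
f–fl: (185 + 38)/832 = 0.2680; fl–br: (109 + 38)/832 = 0.1767.
Expected DCO frequency = 0.2680 × 0.1767 ≈ 0.04736; observed = 38/832 ≈ 0.04567.
Coefficient of coincidence = 0.04567/0.04736 ≈ 0.96; interference = 1 − 0.96 = 0.04.

0.04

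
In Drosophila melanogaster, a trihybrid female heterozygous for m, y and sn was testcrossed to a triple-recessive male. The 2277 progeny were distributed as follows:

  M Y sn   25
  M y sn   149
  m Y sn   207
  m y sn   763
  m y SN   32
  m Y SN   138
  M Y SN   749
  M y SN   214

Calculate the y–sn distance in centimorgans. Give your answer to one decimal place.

21.0 centimorgans

The two most frequent reciprocal classes, m y sn and M Y SN, are the parental types, so the F1 was m y sn / M Y SN.
The two rarest classes, m y SN and M Y sn, are the double crossovers. Comparing them with the parentals, only the sn allele has switched, so sn is the middle locus and the order is m – sn – y.
Crossovers in the sn–y interval produce the single-crossover classes m Y sn and M y SN (207 + 214 = 421) plus the double crossovers (57).
RF(sn–y) = (421 + 57) / 2277 = 478/2277 = 0.2099 → 21.0 centimorgans.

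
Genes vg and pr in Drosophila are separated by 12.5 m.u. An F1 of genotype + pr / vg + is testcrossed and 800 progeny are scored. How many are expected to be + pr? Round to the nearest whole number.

A map distance of 12.5 m.u. corresponds to a recombination frequency of 0.125.
The F1 is + pr / vg +, so + pr is a parental gamete class with expected frequency (1 − r)/2 = 0.875/2 = 0.4375.
Expected number = 0.4375 × 800 = 350.00 ≈ 350.

350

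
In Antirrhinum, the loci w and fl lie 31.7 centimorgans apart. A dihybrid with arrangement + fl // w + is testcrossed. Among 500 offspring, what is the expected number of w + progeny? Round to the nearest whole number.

A map distance of 31.7 centimorgans corresponds to a recombination frequency of 0.317.
The F1 is + fl / w +, so w + is a parental gamete class with expected frequency (1 − r)/2 = 0.683/2 = 0.3415.
Expected number = 0.3415 × 500 = 170.75 ≈ 171.

171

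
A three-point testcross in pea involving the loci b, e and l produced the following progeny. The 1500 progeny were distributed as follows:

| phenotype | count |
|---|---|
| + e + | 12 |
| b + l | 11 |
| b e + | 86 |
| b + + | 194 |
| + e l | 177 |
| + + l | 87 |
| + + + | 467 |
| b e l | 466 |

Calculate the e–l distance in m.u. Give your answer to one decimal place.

The two most frequent reciprocal classes, + + + and b e l, are the parental types, so the F1 was + + + / b e l.
The two rarest classes, + e + and b + l, are the double crossovers. Comparing them with the parentals, only the e allele has switched, so e is the middle locus and the order is l – e – b.
Crossovers in the l–e interval produce the single-crossover classes + + l and b e + (87 + 86 = 173) plus the double crossovers (23).
RF(l–e) = (173 + 23) / 1500 = 196/1500 = 0.1307 → 13.1 m.u.

13.1 m.u.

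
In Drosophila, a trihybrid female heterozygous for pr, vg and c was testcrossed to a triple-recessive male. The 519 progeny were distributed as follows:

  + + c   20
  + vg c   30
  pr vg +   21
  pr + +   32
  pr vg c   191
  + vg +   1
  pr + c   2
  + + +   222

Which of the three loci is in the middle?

The two most frequent reciprocal classes, pr vg c and + + +, are the parental types, so the F1 was pr vg c / + + +.
The two rarest classes, pr + c and + vg +, are the double crossovers. Comparing them with the parentals, only the vg allele has switched, so vg is the middle locus and the order is pr – vg – c.

vg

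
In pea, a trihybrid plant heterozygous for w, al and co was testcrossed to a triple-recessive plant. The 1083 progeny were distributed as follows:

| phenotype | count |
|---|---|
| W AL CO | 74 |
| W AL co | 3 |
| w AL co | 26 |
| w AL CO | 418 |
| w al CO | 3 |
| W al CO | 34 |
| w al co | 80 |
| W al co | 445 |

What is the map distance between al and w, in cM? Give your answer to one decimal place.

14.8 cM

The two most frequent reciprocal classes, w AL CO and W al co, are the parental types, so the F1 was w AL CO / W al co.
The two rarest classes, w al CO and W AL co, are the double crossovers. Comparing them with the parentals, only the al allele has switched, so al is the middle locus and the order is w – al – co.
Crossovers in the w–al interval produce the single-crossover classes W AL CO and w al co (74 + 80 = 154) plus the double crossovers (6).
RF(w–al) = (154 + 6) / 1083 = 160/1083 = 0.1477 → 14.8 cM.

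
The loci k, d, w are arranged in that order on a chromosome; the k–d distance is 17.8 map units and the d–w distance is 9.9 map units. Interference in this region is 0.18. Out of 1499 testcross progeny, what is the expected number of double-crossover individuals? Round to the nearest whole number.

22

Map distances give recombination frequencies of 0.178 and 0.099 for the two intervals.
With interference 0.18 (so coincidence = 0.82), expected double-crossover frequency = 0.178 × 0.099 × 0.82 = 0.01445.
Expected number = 0.01445 × 1499 = 21.66 ≈ 22.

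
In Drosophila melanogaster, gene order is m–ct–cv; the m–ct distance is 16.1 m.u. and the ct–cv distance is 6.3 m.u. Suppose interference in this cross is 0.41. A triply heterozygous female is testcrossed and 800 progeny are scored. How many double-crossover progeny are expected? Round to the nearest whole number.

Map distances give recombination frequencies of 0.161 and 0.063 for the two intervals.
With interference 0.41 (so coincidence = 0.59), expected double-crossover frequency = 0.161 × 0.063 × 0.59 = 0.00598.
Expected number = 0.00598 × 800 = 4.79 ≈ 5.

5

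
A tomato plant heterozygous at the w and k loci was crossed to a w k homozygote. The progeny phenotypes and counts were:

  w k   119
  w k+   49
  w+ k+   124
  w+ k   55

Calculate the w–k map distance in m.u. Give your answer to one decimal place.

The two most frequent classes, w+ k+ (124) and w k (119), are the parental types, so the F1 was w+ k+ / w k.
The recombinant classes are w+ k and w k+: 55 + 49 = 104.
Recombination frequency = 104/347 = 0.2997 ≈ 30.0%, i.e. 30.0 m.u.

30.0 m.u.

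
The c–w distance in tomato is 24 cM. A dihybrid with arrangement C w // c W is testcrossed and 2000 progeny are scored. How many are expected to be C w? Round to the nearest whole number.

760

A map distance of 24 cM corresponds to a recombination frequency of 0.240.
The F1 is C w / c W, so C w is a parental gamete class with expected frequency (1 − r)/2 = 0.760/2 = 0.3800.
Expected number = 0.3800 × 2000 = 760.00 ≈ 760.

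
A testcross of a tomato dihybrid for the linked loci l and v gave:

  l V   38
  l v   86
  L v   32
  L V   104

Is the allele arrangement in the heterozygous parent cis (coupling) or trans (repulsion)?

cis

The two most frequent classes are L V (104) and l v (86); these are the parental (non-recombinant) types.
So the F1 carried L V on one chromosome and l v on the other — the recessive alleles are on the same chromosome (cis / coupling).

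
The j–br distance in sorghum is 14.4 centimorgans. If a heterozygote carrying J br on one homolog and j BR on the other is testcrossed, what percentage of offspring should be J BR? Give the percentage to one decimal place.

7.2%

A map distance of 14.4 centimorgans corresponds to a recombination frequency of 0.144.
The F1 is J br / j BR, so J BR is a recombinant gamete class with expected frequency r/2 = 0.144/2 = 0.0720.
That is 0.0720 = 7.2% of the progeny.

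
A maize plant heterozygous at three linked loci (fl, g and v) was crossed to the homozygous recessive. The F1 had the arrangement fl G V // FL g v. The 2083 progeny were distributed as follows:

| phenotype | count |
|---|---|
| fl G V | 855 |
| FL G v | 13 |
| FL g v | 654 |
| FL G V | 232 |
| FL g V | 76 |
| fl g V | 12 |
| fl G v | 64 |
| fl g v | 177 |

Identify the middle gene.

g

The two rarest classes, fl g V and FL G v, are the double crossovers. Comparing them with the parentals, only the g allele has switched, so g is the middle locus and the order is fl – g – v.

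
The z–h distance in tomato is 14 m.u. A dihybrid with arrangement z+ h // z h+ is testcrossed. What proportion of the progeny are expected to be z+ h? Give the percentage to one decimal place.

43.0%

A map distance of 14 m.u. corresponds to a recombination frequency of 0.140.
The F1 is z+ h / z h+, so z+ h is a parental gamete class with expected frequency (1 − r)/2 = 0.860/2 = 0.4300.
That is 0.4300 = 43.0% of the progeny.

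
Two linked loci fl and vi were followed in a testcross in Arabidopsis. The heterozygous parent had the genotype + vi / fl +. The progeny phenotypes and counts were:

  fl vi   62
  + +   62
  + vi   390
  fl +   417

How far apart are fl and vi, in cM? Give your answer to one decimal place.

The recombinant classes are + + and fl vi: 62 + 62 = 124.
Recombination frequency = 124/931 = 0.1332 ≈ 13.3%, i.e. 13.3 cM.

13.3 cM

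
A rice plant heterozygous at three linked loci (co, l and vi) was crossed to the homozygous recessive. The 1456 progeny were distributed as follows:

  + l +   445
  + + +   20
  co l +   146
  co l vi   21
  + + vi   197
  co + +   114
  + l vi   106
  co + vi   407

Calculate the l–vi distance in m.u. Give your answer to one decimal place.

The two most frequent reciprocal classes, co + vi and + l +, are the parental types, so the F1 was co + vi / + l +.
The two rarest classes, co l vi and + + +, are the double crossovers. Comparing them with the parentals, only the l allele has switched, so l is the middle locus and the order is vi – l – co.
Crossovers in the vi–l interval produce the single-crossover classes co + + and + l vi (114 + 106 = 220) plus the double crossovers (41).
RF(vi–l) = (220 + 41) / 1456 = 261/1456 = 0.1793 → 17.9 m.u.

17.9 m.u.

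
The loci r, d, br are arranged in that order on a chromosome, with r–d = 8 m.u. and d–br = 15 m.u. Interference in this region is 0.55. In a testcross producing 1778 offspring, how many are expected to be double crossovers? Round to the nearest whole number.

Map distances give recombination frequencies of 0.080 and 0.150 for the two intervals.
With interference 0.55 (so coincidence = 0.45), expected double-crossover frequency = 0.080 × 0.150 × 0.45 = 0.00540.
Expected number = 0.00540 × 1778 = 9.60 ≈ 10.

10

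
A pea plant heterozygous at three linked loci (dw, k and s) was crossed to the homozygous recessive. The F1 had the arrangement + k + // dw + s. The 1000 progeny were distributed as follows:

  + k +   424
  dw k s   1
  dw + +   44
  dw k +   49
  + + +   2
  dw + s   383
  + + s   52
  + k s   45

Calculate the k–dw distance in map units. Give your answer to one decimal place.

The two rarest classes, + + + and dw k s, are the double crossovers. Comparing them with the parentals, only the k allele has switched, so k is the middle locus and the order is s – k – dw.
Crossovers in the k–dw interval produce the single-crossover classes dw k + and + + s (49 + 52 = 101) plus the double crossovers (3).
RF(k–dw) = (101 + 3) / 1000 = 104/1000 = 0.1040 → 10.4 map units.

10.4 map units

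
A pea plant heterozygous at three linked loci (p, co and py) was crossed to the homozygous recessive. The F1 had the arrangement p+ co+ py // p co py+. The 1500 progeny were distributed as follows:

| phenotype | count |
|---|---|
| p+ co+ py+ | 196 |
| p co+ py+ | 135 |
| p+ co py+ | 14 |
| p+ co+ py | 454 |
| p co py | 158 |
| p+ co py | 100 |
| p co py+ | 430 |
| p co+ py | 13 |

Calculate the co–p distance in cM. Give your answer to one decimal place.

17.5 cM

The two rarest classes, p co+ py and p+ co py+, are the double crossovers. Comparing them with the parentals, only the p allele has switched, so p is the middle locus and the order is py – p – co.
Crossovers in the p–co interval produce the single-crossover classes p+ co py and p co+ py+ (100 + 135 = 235) plus the double crossovers (27).
RF(p–co) = (235 + 27) / 1500 = 262/1500 = 0.1747 → 17.5 cM.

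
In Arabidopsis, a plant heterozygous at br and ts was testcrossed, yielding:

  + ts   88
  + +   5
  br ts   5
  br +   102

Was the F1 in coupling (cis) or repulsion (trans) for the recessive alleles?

trans

The two most frequent classes are + ts (88) and br + (102); these are the parental (non-recombinant) types.
So the F1 carried + ts on one chromosome and br + on the other — the recessive alleles are on opposite chromosomes (trans / repulsion).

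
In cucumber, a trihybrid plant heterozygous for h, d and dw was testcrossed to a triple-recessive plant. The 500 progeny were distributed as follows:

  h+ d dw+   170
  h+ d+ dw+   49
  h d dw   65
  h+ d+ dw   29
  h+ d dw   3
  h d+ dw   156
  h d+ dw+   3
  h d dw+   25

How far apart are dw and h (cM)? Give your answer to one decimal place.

The two most frequent reciprocal classes, h d+ dw and h+ d dw+, are the parental types, so the F1 was h d+ dw / h+ d dw+.
The two rarest classes, h d+ dw+ and h+ d dw, are the double crossovers. Comparing them with the parentals, only the dw allele has switched, so dw is the middle locus and the order is h – dw – d.
Crossovers in the h–dw interval produce the single-crossover classes h+ d+ dw and h d dw+ (29 + 25 = 54) plus the double crossovers (6).
RF(h–dw) = (54 + 6) / 500 = 60/500 = 0.1200 → 12.0 cM.

12.0 cM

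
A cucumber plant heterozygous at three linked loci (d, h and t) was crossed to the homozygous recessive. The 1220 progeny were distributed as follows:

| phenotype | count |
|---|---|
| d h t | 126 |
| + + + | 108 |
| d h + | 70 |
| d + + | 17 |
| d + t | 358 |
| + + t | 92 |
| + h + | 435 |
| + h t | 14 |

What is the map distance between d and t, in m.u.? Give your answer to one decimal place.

15.8 m.u.

The two most frequent reciprocal classes, d + t and + h +, are the parental types, so the F1 was d + t / + h +.
The two rarest classes, d + + and + h t, are the double crossovers. Comparing them with the parentals, only the t allele has switched, so t is the middle locus and the order is h – t – d.
Crossovers in the t–d interval produce the single-crossover classes + + t and d h + (92 + 70 = 162) plus the double crossovers (31).
RF(t–d) = (162 + 31) / 1220 = 193/1220 = 0.1582 → 15.8 m.u.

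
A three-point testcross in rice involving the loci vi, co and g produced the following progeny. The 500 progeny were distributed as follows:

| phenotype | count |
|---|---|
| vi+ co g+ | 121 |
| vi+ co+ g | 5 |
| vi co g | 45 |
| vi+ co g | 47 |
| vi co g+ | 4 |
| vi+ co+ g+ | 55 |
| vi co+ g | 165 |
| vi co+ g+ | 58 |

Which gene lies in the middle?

vi

The two most frequent reciprocal classes, vi+ co g+ and vi co+ g, are the parental types, so the F1 was vi+ co g+ / vi co+ g.
The two rarest classes, vi co g+ and vi+ co+ g, are the double crossovers. Comparing them with the parentals, only the vi allele has switched, so vi is the middle locus and the order is co – vi – g.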